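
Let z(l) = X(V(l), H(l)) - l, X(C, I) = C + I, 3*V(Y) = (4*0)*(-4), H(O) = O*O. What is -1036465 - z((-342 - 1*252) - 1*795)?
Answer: -2967175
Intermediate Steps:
H(O) = O²
V(Y) = 0 (V(Y) = ((4*0)*(-4))/3 = (0*(-4))/3 = (⅓)*0 = 0)
z(l) = l² - l (z(l) = (0 + l²) - l = l² - l)
-1036465 - z((-342 - 1*252) - 1*795) = -1036465 - ((-342 - 1*252) - 1*795)*(-1 + ((-342 - 1*252) - 1*795)) = -1036465 - ((-342 - 252) - 795)*(-1 + ((-342 - 252) - 795)) = -1036465 - (-594 - 795)*(-1 + (-594 - 795)) = -1036465 - (-1389)*(-1 - 1389) = -1036465 - (-1389)*(-1390) = -1036465 - 1*1930710 = -1036465 - 1930710 = -2967175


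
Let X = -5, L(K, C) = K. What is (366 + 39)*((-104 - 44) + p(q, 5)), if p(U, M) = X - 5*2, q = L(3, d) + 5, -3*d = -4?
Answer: -66015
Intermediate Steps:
d = 4/3 (d = -⅓*(-4) = 4/3 ≈ 1.3333)
q = 8 (q = 3 + 5 = 8)
p(U, M) = -15 (p(U, M) = -5 - 5*2 = -5 - 10 = -15)
(366 + 39)*((-104 - 44) + p(q, 5)) = (366 + 39)*((-104 - 44) - 15) = 405*(-148 - 15) = 405*(-163) = -66015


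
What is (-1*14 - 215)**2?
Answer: 52441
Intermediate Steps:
(-1*14 - 215)**2 = (-14 - 215)**2 = (-229)**2 = 52441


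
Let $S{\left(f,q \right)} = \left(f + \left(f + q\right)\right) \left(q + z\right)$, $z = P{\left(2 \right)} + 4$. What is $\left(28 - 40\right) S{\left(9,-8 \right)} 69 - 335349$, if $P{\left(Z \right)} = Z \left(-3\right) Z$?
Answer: $-202869$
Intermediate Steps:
$P{\left(Z \right)} = - 3 Z^{2}$ ($P{\left(Z \right)} = - 3 Z Z = - 3 Z^{2}$)
$z = -8$ ($z = - 3 \cdot 2^{2} + 4 = \left(-3\right) 4 + 4 = -12 + 4 = -8$)
$S{\left(f,q \right)} = \left(-8 + q\right) \left(q + 2 f\right)$ ($S{\left(f,q \right)} = \left(f + \left(f + q\right)\right) \left(q - 8\right) = \left(q + 2 f\right) \left(-8 + q\right) = \left(-8 + q\right) \left(q + 2 f\right)$)
$\left(28 - 40\right) S{\left(9,-8 \right)} 69 - 335349 = \left(28 - 40\right) \left(\left(-8\right)^{2} - 144 - -64 + 2 \cdot 9 \left(-8\right)\right) 69 - 335349 = \left(28 - 40\right) \left(64 - 144 + 64 - 144\right) 69 - 335349 = \left(-12\right) \left(-160\right) 69 - 335349 = 1920 \cdot 69 - 335349 = 132480 - 335349 = -202869$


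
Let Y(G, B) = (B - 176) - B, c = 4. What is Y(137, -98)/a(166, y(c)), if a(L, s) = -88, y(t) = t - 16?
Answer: 2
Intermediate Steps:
Y(G, B) = -176 (Y(G, B) = (-176 + B) - B = -176)
y(t) = -16 + t
Y(137, -98)/a(166, y(c)) = -176/(-88) = -176*(-1/88) = 2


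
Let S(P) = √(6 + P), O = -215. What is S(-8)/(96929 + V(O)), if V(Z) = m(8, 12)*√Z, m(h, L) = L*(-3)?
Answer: -36*√430/9395509681 + 96929*I*√2/9395509681 ≈ -7.9454e-8 + 1.459e-5*I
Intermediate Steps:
m(h, L) = -3*L
V(Z) = -36*√Z (V(Z) = (-3*12)*√Z = -36*√Z)
S(-8)/(96929 + V(O)) = √(6 - 8)/(96929 - 36*I*√215) = √(-2)/(96929 - 36*I*√215) = (I*√2)/(96929 - 36*I*√215) = I*√2/(96929 - 36*I*√215)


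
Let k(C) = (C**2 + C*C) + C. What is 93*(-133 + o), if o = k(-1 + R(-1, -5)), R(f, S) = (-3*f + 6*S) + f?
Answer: 141360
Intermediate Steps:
R(f, S) = -2*f + 6*S
k(C) = C + 2*C**2 (k(C) = (C**2 + C**2) + C = 2*C**2 + C = C + 2*C**2)
o = 1653 (o = (-1 + (-2*(-1) + 6*(-5)))*(1 + 2*(-1 + (-2*(-1) + 6*(-5)))) = (-1 + (2 - 30))*(1 + 2*(-1 + (2 - 30))) = (-1 - 28)*(1 + 2*(-1 - 28)) = -29*(1 + 2*(-29)) = -29*(1 - 58) = -29*(-57) = 1653)
93*(-133 + o) = 93*(-133 + 1653) = 93*1520 = 141360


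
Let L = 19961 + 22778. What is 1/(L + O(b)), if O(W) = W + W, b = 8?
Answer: 1/42755 ≈ 2.3389e-5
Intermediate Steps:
L = 42739
O(W) = 2*W
1/(L + O(b)) = 1/(42739 + 2*8) = 1/(42739 + 16) = 1/42755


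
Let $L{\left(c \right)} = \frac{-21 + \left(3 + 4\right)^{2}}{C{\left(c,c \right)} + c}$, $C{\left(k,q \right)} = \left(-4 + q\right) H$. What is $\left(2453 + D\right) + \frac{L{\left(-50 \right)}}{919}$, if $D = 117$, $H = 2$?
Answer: $\frac{186584556}{72601} \approx 2570.0$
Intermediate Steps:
$C{\left(k,q \right)} = -8 + 2 q$ ($C{\left(k,q \right)} = \left(-4 + q\right) 2 = -8 + 2 q$)
$L{\left(c \right)} = \frac{28}{-8 + 3 c}$ ($L{\left(c \right)} = \frac{-21 + \left(3 + 4\right)^{2}}{\left(-8 + 2 c\right) + c} = \frac{-21 + 7^{2}}{-8 + 3 c} = \frac{-21 + 49}{-8 + 3 c} = \frac{28}{-8 + 3 c}$)
$\left(2453 + D\right) + \frac{L{\left(-50 \right)}}{919} = \left(2453 + 117\right) + \frac{28 \frac{1}{-8 + 3 \left(-50\right)}}{919} = 2570 + \frac{28}{-8 - 150} \cdot \frac{1}{919} = 2570 + \frac{28}{-158} \cdot \frac{1}{919} = 2570 + 28 \left(- \frac{1}{158}\right) \frac{1}{919} = 2570 - \frac{14}{72601} = \frac{186584556}{72601}$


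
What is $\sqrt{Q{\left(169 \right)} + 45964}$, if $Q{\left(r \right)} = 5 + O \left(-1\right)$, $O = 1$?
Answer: $52 \sqrt{17} \approx 214.4$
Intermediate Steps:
$Q{\left(r \right)} = 4$ ($Q{\left(r \right)} = 5 + 1 \left(-1\right) = 5 - 1 = 4$)
$\sqrt{Q{\left(169 \right)} + 45964} = \sqrt{4 + 45964} = \sqrt{45968} = 52 \sqrt{17}$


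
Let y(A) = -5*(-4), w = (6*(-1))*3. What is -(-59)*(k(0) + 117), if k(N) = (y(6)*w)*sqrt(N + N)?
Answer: 6903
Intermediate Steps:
w = -18 (w = -6*3 = -18)
y(A) = 20
k(N) = -360*sqrt(2)*sqrt(N) (k(N) = (20*(-18))*sqrt(N + N) = -360*sqrt(2)*sqrt(N))
-(-59)*(k(0) + 117) = -(-59)*(-360*sqrt(2)*sqrt(0) + 117) = -(-59)*(-360*sqrt(2)*0 + 117) = -(-59)*(0 + 117) = -(-59)*117 = -1*(-6903) = 6903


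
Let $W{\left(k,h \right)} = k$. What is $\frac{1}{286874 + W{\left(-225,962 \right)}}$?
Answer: $\frac{1}{286649} \approx 3.4886 \cdot 10^{-6}$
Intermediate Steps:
$\frac{1}{286874 + W{\left(-225,962 \right)}} = \frac{1}{286874 - 225} = \frac{1}{286649}$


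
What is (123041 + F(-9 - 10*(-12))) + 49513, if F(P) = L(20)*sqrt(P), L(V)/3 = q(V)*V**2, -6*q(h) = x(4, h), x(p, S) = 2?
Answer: 172554 - 400*sqrt(111) ≈ 1.6834e+5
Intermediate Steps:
q(h) = -1/3 (q(h) = -1/6*2 = -1/3)
L(V) = -V**2 (L(V) = 3*(-V**2/3) = -V**2)
F(P) = -400*sqrt(P) (F(P) = (-1*20**2)*sqrt(P) = (-1*400)*sqrt(P) = -400*sqrt(P))
(123041 + F(-9 - 10*(-12))) + 49513 = (123041 - 400*sqrt(-9 - 10*(-12))) + 49513 = (123041 - 400*sqrt(-9 + 120)) + 49513 = (123041 - 400*sqrt(111)) + 49513 = 172554 - 400*sqrt(111)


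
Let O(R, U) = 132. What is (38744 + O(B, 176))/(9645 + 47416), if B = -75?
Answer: 38876/57061 ≈ 0.68131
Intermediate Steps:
(38744 + O(B, 176))/(9645 + 47416) = (38744 + 132)/(9645 + 47416) = 38876/57061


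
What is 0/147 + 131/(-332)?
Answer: -131/332 ≈ -0.39458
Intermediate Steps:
0/147 + 131/(-332) = 0*(1/147) + 131*(-1/332) = 0 - 131/332 = -131/332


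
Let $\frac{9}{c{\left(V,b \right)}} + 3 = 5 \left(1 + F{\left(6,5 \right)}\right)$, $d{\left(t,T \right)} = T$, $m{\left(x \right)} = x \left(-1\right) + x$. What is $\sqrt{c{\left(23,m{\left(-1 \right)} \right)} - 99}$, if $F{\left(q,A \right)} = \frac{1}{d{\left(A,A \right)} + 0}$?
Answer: $4 i \sqrt{6} \approx 9.798 i$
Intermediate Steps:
$m{\left(x \right)} = 0$ ($m{\left(x \right)} = - x + x = 0$)
$F{\left(q,A \right)} = \frac{1}{A}$ ($F{\left(q,A \right)} = \frac{1}{A + 0} = \frac{1}{A}$)
$c{\left(V,b \right)} = 3$ ($c{\left(V,b \right)} = \frac{9}{-3 + 5 \left(1 + \frac{1}{5}\right)} = \frac{9}{-3 + 5 \cdot \frac{6}{5}} = \frac{9}{-3 + 6} = \frac{9}{3} = 9 \cdot \frac{1}{3} = 3$)
$\sqrt{c{\left(23,m{\left(-1 \right)} \right)} - 99} = \sqrt{3 - 99} = \sqrt{-96} = 4 i \sqrt{6}$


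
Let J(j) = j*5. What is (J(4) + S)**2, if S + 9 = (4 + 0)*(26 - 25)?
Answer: 225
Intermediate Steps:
S = -5 (S = -9 + (4 + 0)*(26 - 25) = -9 + 4*1 = -9 + 4 = -5)
J(j) = 5*j
(J(4) + S)**2 = (5*4 - 5)**2 = (20 - 5)**2 = 15**2 = 225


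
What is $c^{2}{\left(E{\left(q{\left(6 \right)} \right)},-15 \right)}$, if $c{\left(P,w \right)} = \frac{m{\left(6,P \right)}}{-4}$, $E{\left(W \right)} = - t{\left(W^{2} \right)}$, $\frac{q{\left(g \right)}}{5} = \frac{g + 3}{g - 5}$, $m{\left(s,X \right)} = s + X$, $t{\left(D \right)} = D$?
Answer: $\frac{4076361}{16} \approx 2.5477 \cdot 10^{5}$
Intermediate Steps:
$m{\left(s,X \right)} = X + s$
$q{\left(g \right)} = \frac{5 \left(3 + g\right)}{-5 + g}$ ($q{\left(g \right)} = 5 \frac{g + 3}{g - 5} = 5 \frac{3 + g}{-5 + g} = \frac{5 \left(3 + g\right)}{-5 + g}$)
$E{\left(W \right)} = - W^{2}$
$c{\left(P,w \right)} = - \frac{3}{2} - \frac{P}{4}$ ($c{\left(P,w \right)} = \frac{P + 6}{-4} = \left(6 + P\right) \left(- \frac{1}{4}\right) = - \frac{3}{2} - \frac{P}{4}$)
$c^{2}{\left(E{\left(q{\left(6 \right)} \right)},-15 \right)} = \left(- \frac{3}{2} - \frac{\left(-1\right) \left(\frac{5 \left(3 + 6\right)}{-5 + 6}\right)^{2}}{4}\right)^{2} = \left(- \frac{3}{2} - \frac{\left(-1\right) \left(5 \cdot 1^{-1} \cdot 9\right)^{2}}{4}\right)^{2} = \left(- \frac{3}{2} - \frac{\left(-1\right) \left(5 \cdot 1 \cdot 9\right)^{2}}{4}\right)^{2} = \left(- \frac{3}{2} - \frac{\left(-1\right) 45^{2}}{4}\right)^{2} = \left(- \frac{3}{2} - \frac{\left(-1\right) 2025}{4}\right)^{2} = \left(- \frac{3}{2} - - \frac{2025}{4}\right)^{2} = \left(- \frac{3}{2} + \frac{2025}{4}\right)^{2} = \left(\frac{2019}{4}\right)^{2} = \frac{4076361}{16}$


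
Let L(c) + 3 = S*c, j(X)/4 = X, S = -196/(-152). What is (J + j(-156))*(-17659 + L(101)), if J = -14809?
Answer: 10281572631/38 ≈ 2.7057e+8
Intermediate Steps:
S = 49/38 (S = -196*(-1/152) = 49/38 ≈ 1.2895)
j(X) = 4*X
L(c) = -3 + 49*c/38
(J + j(-156))*(-17659 + L(101)) = (-14809 + 4*(-156))*(-17659 + (-3 + (49/38)*101)) = (-14809 - 624)*(-17659 + (-3 + 4949/38)) = -15433*(-17659 + 4835/38) = -15433*(-666207/38) = 10281572631/38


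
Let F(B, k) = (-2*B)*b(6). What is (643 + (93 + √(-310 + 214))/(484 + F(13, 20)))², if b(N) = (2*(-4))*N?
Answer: 1240481385265/2999824 + 1113769*I*√6/374978 ≈ 4.1352e+5 + 7.2755*I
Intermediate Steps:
b(N) = -8*N
F(B, k) = 96*B (F(B, k) = (-2*B)*(-8*6) = -2*B*(-48) = 96*B)
(643 + (93 + √(-310 + 214))/(484 + F(13, 20)))² = (643 + (93 + √(-310 + 214))/(484 + 96*13))² = (643 + (93 + √(-96))/(484 + 1248))² = (643 + (93 + 4*I*√6)/1732)² = (643 + (93 + 4*I*√6)*(1/1732))² = (643 + (93/1732 + I*√6/433))² = (1113769/1732 + I*√6/433)²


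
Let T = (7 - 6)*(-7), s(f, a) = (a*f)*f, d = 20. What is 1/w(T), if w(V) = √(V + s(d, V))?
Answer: -I*√2807/2807 ≈ -0.018875*I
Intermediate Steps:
s(f, a) = a*f²
T = -7 (T = 1*(-7) = -7)
w(V) = √401*√V (w(V) = √(V + V*20²) = √(V + V*400) = √(V + 400*V) = √(401*V) = √401*√V)
1/w(T) = 1/(√401*√(-7)) = 1/(√401*(I*√7)) = 1/(I*√2807) = -I*√2807/2807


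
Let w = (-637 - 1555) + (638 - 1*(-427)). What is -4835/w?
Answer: 4835/1127 ≈ 4.2902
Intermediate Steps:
w = -1127 (w = -2192 + (638 + 427) = -2192 + 1065 = -1127)
-4835/w = -4835/(-1127) = -4835*(-1/1127) = 4835/1127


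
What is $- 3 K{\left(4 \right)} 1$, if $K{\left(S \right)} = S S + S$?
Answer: $-60$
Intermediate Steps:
$K{\left(S \right)} = S + S^{2}$ ($K{\left(S \right)} = S^{2} + S = S + S^{2}$)
$- 3 K{\left(4 \right)} 1 = - 3 \cdot 4 \left(1 + 4\right) 1 = - 3 \cdot 4 \cdot 5 \cdot 1 = \left(-3\right) 20 \cdot 1 = \left(-60\right) 1 = -60$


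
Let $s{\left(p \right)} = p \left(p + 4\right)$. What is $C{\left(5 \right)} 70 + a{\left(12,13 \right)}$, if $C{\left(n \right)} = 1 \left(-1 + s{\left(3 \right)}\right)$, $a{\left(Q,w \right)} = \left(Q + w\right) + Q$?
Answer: $1437$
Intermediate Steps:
$s{\left(p \right)} = p \left(4 + p\right)$
$a{\left(Q,w \right)} = w + 2 Q$
$C{\left(n \right)} = 20$ ($C{\left(n \right)} = 1 \left(-1 + 3 \left(4 + 3\right)\right) = 1 \left(-1 + 3 \cdot 7\right) = 1 \left(-1 + 21\right) = 1 \cdot 20 = 20$)
$C{\left(5 \right)} 70 + a{\left(12,13 \right)} = 20 \cdot 70 + \left(13 + 2 \cdot 12\right) = 1400 + \left(13 + 24\right) = 1400 + 37 = 1437$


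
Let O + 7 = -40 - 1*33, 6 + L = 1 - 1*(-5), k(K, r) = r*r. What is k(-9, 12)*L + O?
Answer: -80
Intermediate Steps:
k(K, r) = r²
L = 0 (L = -6 + (1 - 1*(-5)) = -6 + (1 + 5) = -6 + 6 = 0)
O = -80 (O = -7 + (-40 - 1*33) = -7 + (-40 - 33) = -7 - 73 = -80)
k(-9, 12)*L + O = 12²*0 - 80 = 144*0 - 80 = 0 - 80 = -80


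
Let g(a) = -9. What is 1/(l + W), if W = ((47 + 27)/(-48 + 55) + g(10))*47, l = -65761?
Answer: -7/459810 ≈ -1.5224e-5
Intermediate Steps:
W = 517/7 (W = ((47 + 27)/(-48 + 55) - 9)*47 = (74/7 - 9)*47 = (11/7)*47 = 517/7 ≈ 73.857)
1/(l + W) = 1/(-65761 + 517/7) = 1/(-459810/7) = -7/459810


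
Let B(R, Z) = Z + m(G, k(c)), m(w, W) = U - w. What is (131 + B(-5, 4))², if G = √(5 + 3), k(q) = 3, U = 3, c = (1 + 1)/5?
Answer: 19052 - 552*√2 ≈ 18271.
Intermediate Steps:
c = ⅖ (c = 2*(⅕) = ⅖ ≈ 0.40000)
G = 2*√2 (G = √8 = 2*√2 ≈ 2.8284)
m(w, W) = 3 - w
B(R, Z) = 3 + Z - 2*√2 (B(R, Z) = Z + (3 - 2*√2) = 3 + Z - 2*√2)
(131 + B(-5, 4))² = (131 + (3 + 4 - 2*√2))² = (131 + (7 - 2*√2))² = (138 - 2*√2)²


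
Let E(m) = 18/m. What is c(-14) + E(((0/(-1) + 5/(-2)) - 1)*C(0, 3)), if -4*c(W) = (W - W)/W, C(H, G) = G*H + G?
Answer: -12/7 ≈ -1.7143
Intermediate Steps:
C(H, G) = G + G*H
c(W) = 0 (c(W) = -(W - W)/(4*W) = -0/W = -¼*0 = 0)
c(-14) + E(((0/(-1) + 5/(-2)) - 1)*C(0, 3)) = 0 + 18/((((0/(-1) + 5/(-2)) - 1)*(3*(1 + 0)))) = 0 + 18/((((0*(-1) + 5*(-½)) - 1)*(3*1))) = 0 + 18/((((0 - 5/2) - 1)*3)) = 0 + 18/(((-5/2 - 1)*3)) = 0 + 18/((-7/2*3)) = 0 + 18/(-21/2) = 0 + 18*(-2/21) = 0 - 12/7 = -12/7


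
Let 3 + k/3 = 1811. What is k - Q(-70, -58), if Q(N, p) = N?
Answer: 5494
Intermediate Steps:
k = 5424 (k = -9 + 3*1811 = -9 + 5433 = 5424)
k - Q(-70, -58) = 5424 - 1*(-70) = 5424 + 70 = 5494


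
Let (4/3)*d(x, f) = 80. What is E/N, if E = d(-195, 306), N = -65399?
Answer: -60/65399 ≈ -0.00091744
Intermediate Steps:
d(x, f) = 60 (d(x, f) = (3/4)*80 = 60)
E = 60
E/N = 60/(-65399) = 60*(-1/65399) = -60/65399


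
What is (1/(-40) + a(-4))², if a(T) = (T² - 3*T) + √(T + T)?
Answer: 1239361/1600 + 1119*I*√2/10 ≈ 774.6 + 158.25*I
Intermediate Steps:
a(T) = T² - 3*T + √2*√T (a(T) = (T² - 3*T) + √(2*T) = (T² - 3*T) + √2*√T = T² - 3*T + √2*√T)
(1/(-40) + a(-4))² = (1/(-40) + ((-4)² - 3*(-4) + √2*√(-4)))² = (-1/40 + (16 + 12 + √2*(2*I)))² = (-1/40 + (16 + 12 + 2*I*√2))² = (-1/40 + (28 + 2*I*√2))² = (1119/40 + 2*I*√2)²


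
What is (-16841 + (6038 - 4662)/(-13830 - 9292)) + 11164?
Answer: -65632485/11561 ≈ -5677.1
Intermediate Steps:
(-16841 + (6038 - 4662)/(-13830 - 9292)) + 11164 = (-16841 + 1376/(-23122)) + 11164 = (-16841 + 1376*(-1/23122)) + 11164 = (-16841 - 688/11561) + 11164 = -194699489/11561 + 11164 = -65632485/11561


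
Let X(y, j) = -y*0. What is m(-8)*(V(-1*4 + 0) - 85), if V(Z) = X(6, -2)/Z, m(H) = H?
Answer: 680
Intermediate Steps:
X(y, j) = 0 (X(y, j) = -1*0 = 0)
V(Z) = 0 (V(Z) = 0/Z = 0)
m(-8)*(V(-1*4 + 0) - 85) = -8*(0 - 85) = -8*(-85) = 680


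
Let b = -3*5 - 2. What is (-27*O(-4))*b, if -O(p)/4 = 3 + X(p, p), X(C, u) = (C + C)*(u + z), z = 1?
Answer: -49572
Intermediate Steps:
X(C, u) = 2*C*(1 + u) (X(C, u) = (C + C)*(u + 1) = (2*C)*(1 + u) = 2*C*(1 + u))
O(p) = -12 - 8*p*(1 + p) (O(p) = -4*(3 + 2*p*(1 + p)) = -12 - 8*p*(1 + p))
b = -17 (b = -15 - 2 = -17)
(-27*O(-4))*b = -27*(-12 - 8*(-4)*(1 - 4))*(-17) = -27*(-12 - 8*(-4)*(-3))*(-17) = -27*(-12 - 96)*(-17) = -27*(-108)*(-17) = 2916*(-17) = -49572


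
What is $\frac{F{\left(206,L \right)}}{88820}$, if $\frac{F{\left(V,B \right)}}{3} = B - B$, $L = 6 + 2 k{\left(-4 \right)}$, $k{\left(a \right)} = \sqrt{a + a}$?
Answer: $0$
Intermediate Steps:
$k{\left(a \right)} = \sqrt{2} \sqrt{a}$ ($k{\left(a \right)} = \sqrt{2 a} = \sqrt{2} \sqrt{a}$)
$L = 6 + 4 i \sqrt{2}$ ($L = 6 + 2 \sqrt{2} \sqrt{-4} = 6 + 2 \sqrt{2} \cdot 2 i = 6 + 2 \cdot 2 i \sqrt{2} = 6 + 4 i \sqrt{2} \approx 6.0 + 5.6569 i$)
$F{\left(V,B \right)} = 0$ ($F{\left(V,B \right)} = 3 \left(B - B\right) = 3 \cdot 0 = 0$)
$\frac{F{\left(206,L \right)}}{88820} = \frac{0}{88820} = 0 \cdot \frac{1}{88820} = 0$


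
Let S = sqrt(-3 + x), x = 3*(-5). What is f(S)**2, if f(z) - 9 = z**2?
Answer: 81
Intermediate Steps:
x = -15
S = 3*I*sqrt(2) (S = sqrt(-3 - 15) = sqrt(-18) = 3*I*sqrt(2) ≈ 4.2426*I)
f(z) = 9 + z**2
f(S)**2 = (9 + (3*I*sqrt(2))**2)**2 = (9 - 18)**2 = (-9)**2 = 81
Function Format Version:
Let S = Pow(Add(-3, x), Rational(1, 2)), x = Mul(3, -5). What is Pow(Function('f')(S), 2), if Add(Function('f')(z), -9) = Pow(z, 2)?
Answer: 81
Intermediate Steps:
x = -15
S = Mul(3, I, Pow(2, Rational(1, 2))) (S = Pow(Add(-3, -15), Rational(1, 2)) = Pow(-18, Rational(1, 2)) = Mul(3, I, Pow(2, Rational(1, 2))) ≈ Mul(4.2426, I))
Function('f')(z) = Add(9, Pow(z, 2))
Pow(Function('f')(S), 2) = Pow(Add(9, Pow(Mul(3, I, Pow(2, Rational(1, 2))), 2)), 2) = Pow(Add(9, -18), 2) = Pow(-9, 2) = 81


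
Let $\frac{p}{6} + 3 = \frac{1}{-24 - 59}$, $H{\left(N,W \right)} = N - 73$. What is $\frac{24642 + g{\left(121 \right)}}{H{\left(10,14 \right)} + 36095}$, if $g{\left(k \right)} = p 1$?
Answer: $\frac{1021893}{1495328} \approx 0.68339$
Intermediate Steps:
$H{\left(N,W \right)} = -73 + N$
$p = - \frac{1500}{83}$ ($p = -18 + \frac{6}{-24 - 59} = -18 + \frac{6}{-83} = -18 + 6 \left(- \frac{1}{83}\right) = -18 - \frac{6}{83} = - \frac{1500}{83} \approx -18.072$)
$g{\left(k \right)} = - \frac{1500}{83}$ ($g{\left(k \right)} = \left(- \frac{1500}{83}\right) 1 = - \frac{1500}{83}$)
$\frac{24642 + g{\left(121 \right)}}{H{\left(10,14 \right)} + 36095} = \frac{24642 - \frac{1500}{83}}{\left(-73 + 10\right) + 36095} = \frac{2043786}{83 \left(-63 + 36095\right)} = \frac{2043786}{83 \cdot 36032} = \frac{2043786}{83} \cdot \frac{1}{36032} = \frac{1021893}{1495328}$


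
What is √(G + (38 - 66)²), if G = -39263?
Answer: I*√38479 ≈ 196.16*I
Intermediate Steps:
√(G + (38 - 66)²) = √(-39263 + (38 - 66)²) = √(-39263 + (-28)²) = √(-39263 + 784) = √(-38479) = I*√38479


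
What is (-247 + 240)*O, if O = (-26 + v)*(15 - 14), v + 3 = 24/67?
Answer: 13433/67 ≈ 200.49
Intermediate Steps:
v = -177/67 (v = -3 + 24/67 = -177/67 ≈ -2.6418)
O = -1919/67 (O = (-26 - 177/67)*(15 - 14) = -1919/67*1 = -1919/67 ≈ -28.642)
(-247 + 240)*O = (-247 + 240)*(-1919/67) = -7*(-1919/67) = 13433/67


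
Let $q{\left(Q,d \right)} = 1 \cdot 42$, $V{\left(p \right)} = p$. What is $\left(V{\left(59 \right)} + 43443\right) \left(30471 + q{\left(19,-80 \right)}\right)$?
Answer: $1327376526$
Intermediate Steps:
$q{\left(Q,d \right)} = 42$
$\left(V{\left(59 \right)} + 43443\right) \left(30471 + q{\left(19,-80 \right)}\right) = \left(59 + 43443\right) \left(30471 + 42\right) = 43502 \cdot 30513 = 1327376526$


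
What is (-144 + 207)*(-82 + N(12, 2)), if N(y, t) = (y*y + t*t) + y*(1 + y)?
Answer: 13986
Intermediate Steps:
N(y, t) = t² + y² + y*(1 + y) (N(y, t) = (y² + t²) + y*(1 + y) = (t² + y²) + y*(1 + y) = t² + y² + y*(1 + y))
(-144 + 207)*(-82 + N(12, 2)) = (-144 + 207)*(-82 + (12 + 2² + 2*12²)) = 63*(-82 + (12 + 4 + 2*144)) = 63*(-82 + (12 + 4 + 288)) = 63*(-82 + 304) = 63*222 = 13986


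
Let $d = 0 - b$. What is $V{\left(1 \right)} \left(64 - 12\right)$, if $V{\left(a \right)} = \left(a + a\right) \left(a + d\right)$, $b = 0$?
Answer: $104$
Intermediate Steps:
$d = 0$ ($d = 0 - 0 = 0 + 0 = 0$)
$V{\left(a \right)} = 2 a^{2}$ ($V{\left(a \right)} = \left(a + a\right) \left(a + 0\right) = 2 a a = 2 a^{2}$)
$V{\left(1 \right)} \left(64 - 12\right) = 2 \cdot 1^{2} \left(64 - 12\right) = 2 \cdot 1 \cdot 52 = 2 \cdot 52 = 104$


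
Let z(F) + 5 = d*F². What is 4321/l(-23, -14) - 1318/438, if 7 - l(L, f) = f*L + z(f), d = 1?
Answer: -1279753/110814 ≈ -11.549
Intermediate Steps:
z(F) = -5 + F² (z(F) = -5 + 1*F² = -5 + F²)
l(L, f) = 12 - f² - L*f (l(L, f) = 7 - (f*L + (-5 + f²)) = 7 - (L*f + (-5 + f²)) = 7 - (-5 + f² + L*f) = 7 + (5 - f² - L*f) = 12 - f² - L*f)
4321/l(-23, -14) - 1318/438 = 4321/(12 - 1*(-14)² - 1*(-23)*(-14)) - 1318/438 = 4321/(12 - 1*196 - 322) - 1318*1/438 = 4321/(12 - 196 - 322) - 659/219 = 4321/(-506) - 659/219 = 4321*(-1/506) - 659/219 = -4321/506 - 659/219 = -1279753/110814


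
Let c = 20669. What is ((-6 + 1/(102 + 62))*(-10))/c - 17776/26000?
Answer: -1875000363/2754144250 ≈ -0.68079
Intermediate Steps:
((-6 + 1/(102 + 62))*(-10))/c - 17776/26000 = ((-6 + 1/(102 + 62))*(-10))/20669 - 17776/26000 = ((-6 + 1/164)*(-10))*(1/20669) - 17776*1/26000 = ((-6 + 1/164)*(-10))*(1/20669) - 1111/1625 = -983/164*(-10)*(1/20669) - 1111/1625 = (4915/82)*(1/20669) - 1111/1625 = 4915/1694858 - 1111/1625 = -1875000363/2754144250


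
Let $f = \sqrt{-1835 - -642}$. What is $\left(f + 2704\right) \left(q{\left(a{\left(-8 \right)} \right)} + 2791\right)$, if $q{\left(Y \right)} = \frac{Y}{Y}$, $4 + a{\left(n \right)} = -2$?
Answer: $7549568 + 2792 i \sqrt{1193} \approx 7.5496 \cdot 10^{6} + 96435.0 i$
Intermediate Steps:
$a{\left(n \right)} = -6$ ($a{\left(n \right)} = -4 - 2 = -6$)
$q{\left(Y \right)} = 1$
$f = i \sqrt{1193}$ ($f = \sqrt{-1835 + 642} = \sqrt{-1193} = i \sqrt{1193} \approx 34.54 i$)
$\left(f + 2704\right) \left(q{\left(a{\left(-8 \right)} \right)} + 2791\right) = \left(i \sqrt{1193} + 2704\right) \left(1 + 2791\right) = \left(2704 + i \sqrt{1193}\right) 2792 = 7549568 + 2792 i \sqrt{1193}$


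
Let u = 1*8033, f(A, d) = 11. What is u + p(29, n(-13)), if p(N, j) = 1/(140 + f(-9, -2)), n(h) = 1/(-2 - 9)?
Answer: 1212984/151 ≈ 8033.0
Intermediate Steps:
u = 8033
n(h) = -1/11 (n(h) = 1/(-11) = -1/11)
p(N, j) = 1/151 (p(N, j) = 1/(140 + 11) = 1/151)
u + p(29, n(-13)) = 8033 + 1/151 = 1212984/151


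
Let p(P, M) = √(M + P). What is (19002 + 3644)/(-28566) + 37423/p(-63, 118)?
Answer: -11323/14283 + 37423*√55/55 ≈ 5045.3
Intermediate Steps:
(19002 + 3644)/(-28566) + 37423/p(-63, 118) = (19002 + 3644)/(-28566) + 37423/(√(118 - 63)) = 22646*(-1/28566) + 37423/(√55) = -11323/14283 + 37423*(√55/55) = -11323/14283 + 37423*√55/55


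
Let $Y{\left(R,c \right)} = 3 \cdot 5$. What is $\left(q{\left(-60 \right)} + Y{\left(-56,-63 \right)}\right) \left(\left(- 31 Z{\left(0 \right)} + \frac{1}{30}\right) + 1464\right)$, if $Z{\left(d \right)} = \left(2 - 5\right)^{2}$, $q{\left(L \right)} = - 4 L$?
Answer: $\frac{604367}{2} \approx 3.0218 \cdot 10^{5}$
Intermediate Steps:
$Y{\left(R,c \right)} = 15$
$Z{\left(d \right)} = 9$ ($Z{\left(d \right)} = \left(-3\right)^{2} = 9$)
$\left(q{\left(-60 \right)} + Y{\left(-56,-63 \right)}\right) \left(\left(- 31 Z{\left(0 \right)} + \frac{1}{30}\right) + 1464\right) = \left(\left(-4\right) \left(-60\right) + 15\right) \left(\left(\left(-31\right) 9 + \frac{1}{30}\right) + 1464\right) = \left(240 + 15\right) \left(\left(-279 + \frac{1}{30}\right) + 1464\right) = 255 \left(- \frac{8369}{30} + 1464\right) = 255 \cdot \frac{35551}{30} = \frac{604367}{2}$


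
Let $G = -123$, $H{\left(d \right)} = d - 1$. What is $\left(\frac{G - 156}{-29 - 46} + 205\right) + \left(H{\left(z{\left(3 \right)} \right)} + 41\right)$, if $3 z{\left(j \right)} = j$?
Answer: $\frac{6243}{25} \approx 249.72$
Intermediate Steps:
$z{\left(j \right)} = \frac{j}{3}$
$H{\left(d \right)} = -1 + d$ ($H{\left(d \right)} = d - 1 = -1 + d$)
$\left(\frac{G - 156}{-29 - 46} + 205\right) + \left(H{\left(z{\left(3 \right)} \right)} + 41\right) = \left(\frac{-123 - 156}{-29 - 46} + 205\right) + \left(\left(-1 + \frac{1}{3} \cdot 3\right) + 41\right) = \left(- \frac{279}{-75} + 205\right) + \left(\left(-1 + 1\right) + 41\right) = \left(\left(-279\right) \left(- \frac{1}{75}\right) + 205\right) + \left(0 + 41\right) = \left(\frac{93}{25} + 205\right) + 41 = \frac{5218}{25} + 41 = \frac{6243}{25}$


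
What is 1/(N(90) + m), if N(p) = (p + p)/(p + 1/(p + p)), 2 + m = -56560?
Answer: -16201/916328562 ≈ -1.7680e-5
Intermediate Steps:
m = -56562 (m = -2 - 56560 = -56562)
N(p) = 2*p/(p + 1/(2*p)) (N(p) = (2*p)/(p + 1/(2*p)) = 2*p/(p + 1/(2*p)))
1/(N(90) + m) = 1/(4*90²/(1 + 2*90²) - 56562) = 1/(4*8100/(1 + 2*8100) - 56562) = 1/(4*8100/(1 + 16200) - 56562) = 1/(4*8100/16201 - 56562) = 1/(4*8100*(1/16201) - 56562) = 1/(32400/16201 - 56562) = 1/(-916328562/16201) = -16201/916328562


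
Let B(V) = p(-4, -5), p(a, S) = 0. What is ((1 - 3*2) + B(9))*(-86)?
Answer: 430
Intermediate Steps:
B(V) = 0
((1 - 3*2) + B(9))*(-86) = ((1 - 3*2) + 0)*(-86) = ((1 - 6) + 0)*(-86) = (-5 + 0)*(-86) = -5*(-86) = 430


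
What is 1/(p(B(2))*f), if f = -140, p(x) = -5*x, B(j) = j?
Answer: 1/1400 ≈ 0.00071429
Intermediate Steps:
1/(p(B(2))*f) = 1/(-5*2*(-140)) = 1/(-10*(-140)) = 1/1400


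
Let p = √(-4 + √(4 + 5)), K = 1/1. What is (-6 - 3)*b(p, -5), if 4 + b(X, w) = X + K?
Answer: 27 - 9*I ≈ 27.0 - 9.0*I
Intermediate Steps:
K = 1
p = I (p = √(-4 + √9) = √(-4 + 3) = √(-1) = I ≈ 1.0*I)
b(X, w) = -3 + X (b(X, w) = -4 + (X + 1) = -4 + (1 + X) = -3 + X)
(-6 - 3)*b(p, -5) = (-6 - 3)*(-3 + I) = -9*(-3 + I) = 27 - 9*I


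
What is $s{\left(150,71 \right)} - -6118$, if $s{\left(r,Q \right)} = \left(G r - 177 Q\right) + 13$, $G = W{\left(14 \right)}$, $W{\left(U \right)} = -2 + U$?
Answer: $-4636$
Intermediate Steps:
$G = 12$ ($G = -2 + 14 = 12$)
$s{\left(r,Q \right)} = 13 - 177 Q + 12 r$ ($s{\left(r,Q \right)} = \left(12 r - 177 Q\right) + 13 = \left(- 177 Q + 12 r\right) + 13 = 13 - 177 Q + 12 r$)
$s{\left(150,71 \right)} - -6118 = \left(13 - 12567 + 12 \cdot 150\right) - -6118 = \left(13 - 12567 + 1800\right) + 6118 = -10754 + 6118 = -4636$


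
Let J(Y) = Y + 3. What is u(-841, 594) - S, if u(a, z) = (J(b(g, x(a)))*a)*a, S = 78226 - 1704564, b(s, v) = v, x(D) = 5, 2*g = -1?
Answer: 7284586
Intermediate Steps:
g = -1/2 (g = (1/2)*(-1) = -1/2 ≈ -0.50000)
J(Y) = 3 + Y
S = -1626338
u(a, z) = 8*a**2 (u(a, z) = ((3 + 5)*a)*a = (8*a)*a = 8*a**2)
u(-841, 594) - S = 8*(-841)**2 - 1*(-1626338) = 8*707281 + 1626338 = 5658248 + 1626338 = 7284586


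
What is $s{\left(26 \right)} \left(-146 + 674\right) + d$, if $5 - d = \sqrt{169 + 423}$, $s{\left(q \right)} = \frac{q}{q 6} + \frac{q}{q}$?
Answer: $621 - 4 \sqrt{37} \approx 596.67$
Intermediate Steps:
$s{\left(q \right)} = \frac{7}{6}$ ($s{\left(q \right)} = \frac{q}{6 q} + 1 = q \frac{1}{6 q} + 1 = \frac{1}{6} + 1 = \frac{7}{6}$)
$d = 5 - 4 \sqrt{37}$ ($d = 5 - \sqrt{169 + 423} = 5 - \sqrt{592} = 5 - 4 \sqrt{37} \approx -19.331$)
$s{\left(26 \right)} \left(-146 + 674\right) + d = \frac{7 \left(-146 + 674\right)}{6} + \left(5 - 4 \sqrt{37}\right) = \frac{7}{6} \cdot 528 + \left(5 - 4 \sqrt{37}\right) = 616 + \left(5 - 4 \sqrt{37}\right) = 621 - 4 \sqrt{37}$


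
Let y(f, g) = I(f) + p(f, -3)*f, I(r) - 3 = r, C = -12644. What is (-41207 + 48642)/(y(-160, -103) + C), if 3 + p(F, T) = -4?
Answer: -7435/11681 ≈ -0.63650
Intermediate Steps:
p(F, T) = -7 (p(F, T) = -3 - 4 = -7)
I(r) = 3 + r
y(f, g) = 3 - 6*f (y(f, g) = (3 + f) - 7*f = 3 - 6*f)
(-41207 + 48642)/(y(-160, -103) + C) = (-41207 + 48642)/((3 - 6*(-160)) - 12644) = 7435/((3 + 960) - 12644) = 7435/(963 - 12644) = 7435/(-11681) = 7435*(-1/11681) = -7435/11681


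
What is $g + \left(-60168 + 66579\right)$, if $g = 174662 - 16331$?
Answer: $164742$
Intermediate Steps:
$g = 158331$ ($g = 174662 - 16331 = 158331$)
$g + \left(-60168 + 66579\right) = 158331 + \left(-60168 + 66579\right) = 158331 + 6411 = 164742$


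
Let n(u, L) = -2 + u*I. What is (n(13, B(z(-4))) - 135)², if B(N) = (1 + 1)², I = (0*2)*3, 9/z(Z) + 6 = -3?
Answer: 18769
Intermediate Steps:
z(Z) = -1 (z(Z) = 9/(-6 - 3) = 9/(-9) = 9*(-⅑) = -1)
I = 0 (I = 0*3 = 0)
B(N) = 4 (B(N) = 2² = 4)
n(u, L) = -2 (n(u, L) = -2 + u*0 = -2 + 0 = -2)
(n(13, B(z(-4))) - 135)² = (-2 - 135)² = (-137)² = 18769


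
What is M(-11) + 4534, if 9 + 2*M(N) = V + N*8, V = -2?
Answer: 8969/2 ≈ 4484.5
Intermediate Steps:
M(N) = -11/2 + 4*N (M(N) = -9/2 + (-2 + N*8)/2 = -9/2 + (-2 + 8*N)/2 = -9/2 + (-1 + 4*N) = -11/2 + 4*N)
M(-11) + 4534 = (-11/2 + 4*(-11)) + 4534 = (-11/2 - 44) + 4534 = -99/2 + 4534 = 8969/2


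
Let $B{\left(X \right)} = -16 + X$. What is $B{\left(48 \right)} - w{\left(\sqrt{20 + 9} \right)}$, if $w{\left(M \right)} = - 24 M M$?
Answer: $728$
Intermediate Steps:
$w{\left(M \right)} = - 24 M^{2}$
$B{\left(48 \right)} - w{\left(\sqrt{20 + 9} \right)} = \left(-16 + 48\right) - - 24 \left(\sqrt{20 + 9}\right)^{2} = 32 - - 24 \left(\sqrt{29}\right)^{2} = 32 - \left(-24\right) 29 = 32 - -696 = 32 + 696 = 728$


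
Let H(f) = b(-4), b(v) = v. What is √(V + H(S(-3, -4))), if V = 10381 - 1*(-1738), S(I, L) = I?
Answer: √12115 ≈ 110.07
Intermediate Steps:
H(f) = -4
V = 12119 (V = 10381 + 1738 = 12119)
√(V + H(S(-3, -4))) = √(12119 - 4) = √12115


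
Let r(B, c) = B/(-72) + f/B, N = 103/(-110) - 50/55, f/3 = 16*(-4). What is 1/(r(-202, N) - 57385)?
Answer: -3636/208638203 ≈ -1.7427e-5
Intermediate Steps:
f = -192 (f = 3*(16*(-4)) = 3*(-64) = -192)
N = -203/110 (N = 103*(-1/110) - 50*1/55 = -103/110 - 10/11 = -203/110 ≈ -1.8455)
r(B, c) = -192/B - B/72 (r(B, c) = B/(-72) - 192/B = B*(-1/72) - 192/B = -B/72 - 192/B = -192/B - B/72)
1/(r(-202, N) - 57385) = 1/((-192/(-202) - 1/72*(-202)) - 57385) = 1/((-192*(-1/202) + 101/36) - 57385) = 1/((96/101 + 101/36) - 57385) = 1/(13657/3636 - 57385) = 1/(-208638203/3636) = -3636/208638203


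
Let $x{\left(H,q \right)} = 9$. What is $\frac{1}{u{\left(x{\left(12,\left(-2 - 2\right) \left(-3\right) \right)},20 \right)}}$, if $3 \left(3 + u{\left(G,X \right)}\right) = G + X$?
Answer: $\frac{3}{20} \approx 0.15$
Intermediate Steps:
$u{\left(G,X \right)} = -3 + \frac{G}{3} + \frac{X}{3}$ ($u{\left(G,X \right)} = -3 + \frac{G + X}{3} = -3 + \left(\frac{G}{3} + \frac{X}{3}\right) = -3 + \frac{G}{3} + \frac{X}{3}$)
$\frac{1}{u{\left(x{\left(12,\left(-2 - 2\right) \left(-3\right) \right)},20 \right)}} = \frac{1}{-3 + \frac{1}{3} \cdot 9 + \frac{1}{3} \cdot 20} = \frac{1}{-3 + 3 + \frac{20}{3}} = \frac{1}{\frac{20}{3}} = \frac{3}{20}$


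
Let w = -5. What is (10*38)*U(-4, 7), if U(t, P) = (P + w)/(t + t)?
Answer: -95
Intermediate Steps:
U(t, P) = (-5 + P)/(2*t) (U(t, P) = (P - 5)/(t + t) = (-5 + P)/((2*t)) = (-5 + P)*(1/(2*t)) = (-5 + P)/(2*t))
(10*38)*U(-4, 7) = (10*38)*((½)*(-5 + 7)/(-4)) = 380*((½)*(-¼)*2) = 380*(-¼) = -95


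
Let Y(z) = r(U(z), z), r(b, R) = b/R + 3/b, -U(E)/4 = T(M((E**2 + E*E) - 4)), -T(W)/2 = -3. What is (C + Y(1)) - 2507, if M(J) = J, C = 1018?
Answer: -12105/8 ≈ -1513.1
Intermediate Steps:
T(W) = 6 (T(W) = -2*(-3) = 6)
U(E) = -24 (U(E) = -4*6 = -24)
r(b, R) = 3/b + b/R
Y(z) = -1/8 - 24/z (Y(z) = 3/(-24) - 24/z = 3*(-1/24) - 24/z = -1/8 - 24/z)
(C + Y(1)) - 2507 = (1018 + (1/8)*(-192 - 1*1)/1) - 2507 = (1018 + (1/8)*1*(-192 - 1)) - 2507 = (1018 + (1/8)*1*(-193)) - 2507 = (1018 - 193/8) - 2507 = 7951/8 - 2507 = -12105/8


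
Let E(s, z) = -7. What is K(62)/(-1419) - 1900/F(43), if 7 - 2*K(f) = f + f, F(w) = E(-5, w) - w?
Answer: 35987/946 ≈ 38.041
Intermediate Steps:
F(w) = -7 - w
K(f) = 7/2 - f (K(f) = 7/2 - (f + f)/2 = 7/2 - f)
K(62)/(-1419) - 1900/F(43) = (7/2 - 1*62)/(-1419) - 1900/(-7 - 1*43) = (7/2 - 62)*(-1/1419) - 1900/(-7 - 43) = -117/2*(-1/1419) - 1900/(-50) = 39/946 - 1900*(-1/50) = 39/946 + 38 = 35987/946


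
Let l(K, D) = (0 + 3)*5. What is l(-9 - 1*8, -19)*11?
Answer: 165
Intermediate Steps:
l(K, D) = 15 (l(K, D) = 3*5 = 15)
l(-9 - 1*8, -19)*11 = 15*11 = 165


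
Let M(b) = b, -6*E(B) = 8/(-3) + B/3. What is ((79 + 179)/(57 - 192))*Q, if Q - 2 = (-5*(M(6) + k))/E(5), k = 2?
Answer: 20468/45 ≈ 454.84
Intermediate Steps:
E(B) = 4/9 - B/18 (E(B) = -(8/(-3) + B/3)/6 = -(8*(-⅓) + B*(⅓))/6 = -(-8/3 + B/3)/6 = 4/9 - B/18)
Q = -238 (Q = 2 + (-5*(6 + 2))/(4/9 - 1/18*5) = 2 + (-5*8)/(4/9 - 5/18) = 2 - 40/⅙ = 2 - 40*6 = 2 - 240 = -238)
((79 + 179)/(57 - 192))*Q = ((79 + 179)/(57 - 192))*(-238) = (258/(-135))*(-238) = (258*(-1/135))*(-238) = -86/45*(-238) = 20468/45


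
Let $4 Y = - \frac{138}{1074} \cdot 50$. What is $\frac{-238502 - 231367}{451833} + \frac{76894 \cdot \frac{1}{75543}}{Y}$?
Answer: $- \frac{10949295930947}{6542123894475} \approx -1.6737$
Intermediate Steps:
$Y = - \frac{575}{358}$ ($Y = \frac{- \frac{138}{1074} \cdot 50}{4} = \frac{\left(-138\right) \frac{1}{1074} \cdot 50}{4} = \frac{\left(- \frac{23}{179}\right) 50}{4} = \frac{1}{4} \left(- \frac{1150}{179}\right) = - \frac{575}{358} \approx -1.6061$)
$\frac{-238502 - 231367}{451833} + \frac{76894 \cdot \frac{1}{75543}}{Y} = \frac{-238502 - 231367}{451833} + \frac{76894 \cdot \frac{1}{75543}}{- \frac{575}{358}} = \left(-238502 - 231367\right) \frac{1}{451833} + 76894 \cdot \frac{1}{75543} \left(- \frac{358}{575}\right) = \left(-469869\right) \frac{1}{451833} + \frac{76894}{75543} \left(- \frac{358}{575}\right) = - \frac{156623}{150611} - \frac{27528052}{43437225} = - \frac{10949295930947}{6542123894475}$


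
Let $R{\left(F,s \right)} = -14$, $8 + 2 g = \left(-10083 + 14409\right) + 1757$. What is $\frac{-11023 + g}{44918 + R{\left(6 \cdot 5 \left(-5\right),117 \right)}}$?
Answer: $- \frac{15971}{89808} \approx -0.17783$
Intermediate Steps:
$g = \frac{6075}{2}$ ($g = -4 + \frac{\left(-10083 + 14409\right) + 1757}{2} = -4 + \frac{4326 + 1757}{2} = -4 + \frac{1}{2} \cdot 6083 = -4 + \frac{6083}{2} = \frac{6075}{2} \approx 3037.5$)
$\frac{-11023 + g}{44918 + R{\left(6 \cdot 5 \left(-5\right),117 \right)}} = \frac{-11023 + \frac{6075}{2}}{44918 - 14} = - \frac{15971}{2 \cdot 44904} = \left(- \frac{15971}{2}\right) \frac{1}{44904} = - \frac{15971}{89808}$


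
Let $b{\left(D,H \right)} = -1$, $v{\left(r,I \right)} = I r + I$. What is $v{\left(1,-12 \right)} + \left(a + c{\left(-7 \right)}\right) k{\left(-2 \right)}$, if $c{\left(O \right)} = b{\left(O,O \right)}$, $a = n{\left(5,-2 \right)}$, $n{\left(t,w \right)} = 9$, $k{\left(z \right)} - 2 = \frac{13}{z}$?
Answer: $-60$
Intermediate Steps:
$v{\left(r,I \right)} = I + I r$
$k{\left(z \right)} = 2 + \frac{13}{z}$
$a = 9$
$c{\left(O \right)} = -1$
$v{\left(1,-12 \right)} + \left(a + c{\left(-7 \right)}\right) k{\left(-2 \right)} = - 12 \left(1 + 1\right) + \left(9 - 1\right) \left(2 + \frac{13}{-2}\right) = \left(-12\right) 2 + 8 \left(2 + 13 \left(- \frac{1}{2}\right)\right) = -24 + 8 \left(2 - \frac{13}{2}\right) = -24 + 8 \left(- \frac{9}{2}\right) = -24 - 36 = -60$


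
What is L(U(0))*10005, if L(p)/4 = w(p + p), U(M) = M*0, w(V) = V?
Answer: 0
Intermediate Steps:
U(M) = 0
L(p) = 8*p (L(p) = 4*(p + p) = 4*(2*p) = 8*p)
L(U(0))*10005 = (8*0)*10005 = 0*10005 = 0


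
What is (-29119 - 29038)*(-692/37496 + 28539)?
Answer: -15558417286841/9374 ≈ -1.6597e+9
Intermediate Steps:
(-29119 - 29038)*(-692/37496 + 28539) = -58157*(-692*1/37496 + 28539) = -58157*(-173/9374 + 28539) = -58157*267524413/9374 = -15558417286841/9374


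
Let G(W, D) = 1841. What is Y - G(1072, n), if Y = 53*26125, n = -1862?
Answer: 1382784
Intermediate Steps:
Y = 1384625
Y - G(1072, n) = 1384625 - 1*1841 = 1384625 - 1841 = 1382784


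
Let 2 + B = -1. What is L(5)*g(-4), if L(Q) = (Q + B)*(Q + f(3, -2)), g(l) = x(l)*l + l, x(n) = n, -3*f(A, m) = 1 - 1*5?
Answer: 152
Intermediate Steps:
f(A, m) = 4/3 (f(A, m) = -(1 - 1*5)/3 = -(1 - 5)/3 = -1/3*(-4) = 4/3)
B = -3 (B = -2 - 1 = -3)
g(l) = l + l**2 (g(l) = l*l + l = l**2 + l = l + l**2)
L(Q) = (-3 + Q)*(4/3 + Q) (L(Q) = (Q - 3)*(Q + 4/3) = (-3 + Q)*(4/3 + Q))
L(5)*g(-4) = (-4 + 5**2 - 5/3*5)*(-4*(1 - 4)) = (-4 + 25 - 25/3)*(-4*(-3)) = (38/3)*12 = 152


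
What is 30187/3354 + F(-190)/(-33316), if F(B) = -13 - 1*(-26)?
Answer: 502833245/55870932 ≈ 8.9999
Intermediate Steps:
F(B) = 13 (F(B) = -13 + 26 = 13)
30187/3354 + F(-190)/(-33316) = 30187/3354 + 13/(-33316) = 30187*(1/3354) + 13*(-1/33316) = 30187/3354 - 13/33316 = 502833245/55870932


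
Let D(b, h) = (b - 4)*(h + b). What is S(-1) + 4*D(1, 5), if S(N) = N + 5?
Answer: -68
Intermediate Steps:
D(b, h) = (-4 + b)*(b + h)
S(N) = 5 + N
S(-1) + 4*D(1, 5) = (5 - 1) + 4*(1² - 4*1 - 4*5 + 1*5) = 4 + 4*(1 - 4 - 20 + 5) = 4 + 4*(-18) = 4 - 72 = -68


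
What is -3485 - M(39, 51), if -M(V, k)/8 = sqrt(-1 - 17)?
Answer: -3485 + 24*I*sqrt(2) ≈ -3485.0 + 33.941*I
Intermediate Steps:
M(V, k) = -24*I*sqrt(2) (M(V, k) = -8*sqrt(-1 - 17) = -24*I*sqrt(2))
-3485 - M(39, 51) = -3485 - (-24)*I*sqrt(2) = -3485 + 24*I*sqrt(2)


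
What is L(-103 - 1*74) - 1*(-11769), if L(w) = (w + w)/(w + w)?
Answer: 11770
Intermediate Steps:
L(w) = 1 (L(w) = (2*w)/((2*w)) = (2*w)*(1/(2*w)) = 1)
L(-103 - 1*74) - 1*(-11769) = 1 - 1*(-11769) = 1 + 11769 = 11770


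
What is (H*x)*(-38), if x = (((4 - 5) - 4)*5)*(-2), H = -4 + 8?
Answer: -7600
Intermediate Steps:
H = 4
x = 50 (x = ((-1 - 4)*5)*(-2) = -5*5*(-2) = -25*(-2) = 50)
(H*x)*(-38) = (4*50)*(-38) = 200*(-38) = -7600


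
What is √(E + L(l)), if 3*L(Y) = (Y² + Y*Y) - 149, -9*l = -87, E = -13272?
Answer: I*√1074009/9 ≈ 115.15*I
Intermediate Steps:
l = 29/3 (l = -⅑*(-87) = 29/3 ≈ 9.6667)
L(Y) = -149/3 + 2*Y²/3 (L(Y) = ((Y² + Y*Y) - 149)/3 = ((Y² + Y²) - 149)/3 = (2*Y² - 149)/3 = (-149 + 2*Y²)/3 = -149/3 + 2*Y²/3)
√(E + L(l)) = √(-13272 + (-149/3 + 2*(29/3)²/3)) = √(-13272 + (-149/3 + (⅔)*(841/9))) = √(-13272 + (-149/3 + 1682/27)) = √(-13272 + 341/27) = √(-358003/27) = I*√1074009/9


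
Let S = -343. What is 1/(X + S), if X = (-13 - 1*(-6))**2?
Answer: -1/294 ≈ -0.0034014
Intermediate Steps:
X = 49 (X = (-13 + 6)**2 = (-7)**2 = 49)
1/(X + S) = 1/(49 - 343) = 1/(-294) = -1/294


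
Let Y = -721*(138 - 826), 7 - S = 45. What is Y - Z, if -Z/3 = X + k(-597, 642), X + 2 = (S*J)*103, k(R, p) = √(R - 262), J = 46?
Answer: -44090 + 3*I*√859 ≈ -44090.0 + 87.926*I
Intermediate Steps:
S = -38 (S = 7 - 1*45 = 7 - 45 = -38)
k(R, p) = √(-262 + R)
X = -180046 (X = -2 - 38*46*103 = -2 - 1748*103 = -2 - 180044 = -180046)
Y = 496048 (Y = -721*(-688) = 496048)
Z = 540138 - 3*I*√859 (Z = -3*(-180046 + √(-262 - 597)) = -3*(-180046 + √(-859)) = -3*(-180046 + I*√859) = 540138 - 3*I*√859 ≈ 5.4014e+5 - 87.926*I)
Y - Z = 496048 - (540138 - 3*I*√859) = 496048 + (-540138 + 3*I*√859) = -44090 + 3*I*√859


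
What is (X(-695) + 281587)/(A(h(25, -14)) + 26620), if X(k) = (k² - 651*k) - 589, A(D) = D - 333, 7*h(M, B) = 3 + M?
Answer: 1216468/26291 ≈ 46.269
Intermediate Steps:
h(M, B) = 3/7 + M/7 (h(M, B) = (3 + M)/7 = 3/7 + M/7)
A(D) = -333 + D
X(k) = -589 + k² - 651*k
(X(-695) + 281587)/(A(h(25, -14)) + 26620) = ((-589 + (-695)² - 651*(-695)) + 281587)/((-333 + (3/7 + (⅐)*25)) + 26620) = ((-589 + 483025 + 452445) + 281587)/((-333 + (3/7 + 25/7)) + 26620) = (934881 + 281587)/((-333 + 4) + 26620) = 1216468/(-329 + 26620) = 1216468/26291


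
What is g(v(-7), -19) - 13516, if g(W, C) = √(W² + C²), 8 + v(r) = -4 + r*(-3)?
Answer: -13516 + √442 ≈ -13495.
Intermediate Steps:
v(r) = -12 - 3*r (v(r) = -8 + (-4 + r*(-3)) = -8 + (-4 - 3*r) = -12 - 3*r)
g(W, C) = √(C² + W²)
g(v(-7), -19) - 13516 = √((-19)² + (-12 - 3*(-7))²) - 13516 = √(361 + (-12 + 21)²) - 13516 = √(361 + 9²) - 13516 = √(361 + 81) - 13516 = √442 - 13516 = -13516 + √442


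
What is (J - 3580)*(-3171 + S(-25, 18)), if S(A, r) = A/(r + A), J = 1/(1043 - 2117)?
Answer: 42624794206/3759 ≈ 1.1339e+7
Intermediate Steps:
J = -1/1074 (J = 1/(-1074) = -1/1074 ≈ -0.00093110)
S(A, r) = A/(A + r)
(J - 3580)*(-3171 + S(-25, 18)) = (-1/1074 - 3580)*(-3171 - 25/(-25 + 18)) = -3844921*(-3171 - 25/(-7))/1074 = -3844921*(-3171 - 25*(-1/7))/1074 = -3844921*(-3171 + 25/7)/1074 = -3844921/1074*(-22172/7) = 42624794206/3759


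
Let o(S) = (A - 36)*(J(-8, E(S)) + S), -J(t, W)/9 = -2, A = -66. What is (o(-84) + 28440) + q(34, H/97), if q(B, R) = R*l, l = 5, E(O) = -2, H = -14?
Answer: 3411614/97 ≈ 35171.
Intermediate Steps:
J(t, W) = 18 (J(t, W) = -9*(-2) = 18)
o(S) = -1836 - 102*S (o(S) = (-66 - 36)*(18 + S) = -102*(18 + S) = -1836 - 102*S)
q(B, R) = 5*R (q(B, R) = R*5 = 5*R)
(o(-84) + 28440) + q(34, H/97) = ((-1836 - 102*(-84)) + 28440) + 5*(-14/97) = ((-1836 + 8568) + 28440) + 5*(-14*1/97) = (6732 + 28440) + 5*(-14/97) = 35172 - 70/97 = 3411614/97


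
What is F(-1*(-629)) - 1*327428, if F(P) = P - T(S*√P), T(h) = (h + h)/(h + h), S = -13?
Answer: -326800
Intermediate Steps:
T(h) = 1 (T(h) = (2*h)/((2*h)) = (2*h)*(1/(2*h)) = 1)
F(P) = -1 + P (F(P) = P - 1*1 = P - 1 = -1 + P)
F(-1*(-629)) - 1*327428 = (-1 - 1*(-629)) - 1*327428 = (-1 + 629) - 327428 = 628 - 327428 = -326800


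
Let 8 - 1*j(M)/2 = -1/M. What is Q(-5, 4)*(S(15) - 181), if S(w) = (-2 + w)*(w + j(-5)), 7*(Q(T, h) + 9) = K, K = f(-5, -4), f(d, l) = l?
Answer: -72628/35 ≈ -2075.1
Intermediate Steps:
K = -4
Q(T, h) = -67/7 (Q(T, h) = -9 + (⅐)*(-4) = -9 - 4/7 = -67/7)
j(M) = 16 + 2/M (j(M) = 16 - (-2)/M = 16 + 2/M)
S(w) = (-2 + w)*(78/5 + w) (S(w) = (-2 + w)*(w + (16 + 2/(-5))) = (-2 + w)*(w + (16 + 2*(-⅕))) = (-2 + w)*(w + (16 - ⅖)) = (-2 + w)*(w + 78/5) = (-2 + w)*(78/5 + w))
Q(-5, 4)*(S(15) - 181) = -67*((-156/5 + 15² + (68/5)*15) - 181)/7 = -67*((-156/5 + 225 + 204) - 181)/7 = -67*(1989/5 - 181)/7 = -67/7*1084/5 = -72628/35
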